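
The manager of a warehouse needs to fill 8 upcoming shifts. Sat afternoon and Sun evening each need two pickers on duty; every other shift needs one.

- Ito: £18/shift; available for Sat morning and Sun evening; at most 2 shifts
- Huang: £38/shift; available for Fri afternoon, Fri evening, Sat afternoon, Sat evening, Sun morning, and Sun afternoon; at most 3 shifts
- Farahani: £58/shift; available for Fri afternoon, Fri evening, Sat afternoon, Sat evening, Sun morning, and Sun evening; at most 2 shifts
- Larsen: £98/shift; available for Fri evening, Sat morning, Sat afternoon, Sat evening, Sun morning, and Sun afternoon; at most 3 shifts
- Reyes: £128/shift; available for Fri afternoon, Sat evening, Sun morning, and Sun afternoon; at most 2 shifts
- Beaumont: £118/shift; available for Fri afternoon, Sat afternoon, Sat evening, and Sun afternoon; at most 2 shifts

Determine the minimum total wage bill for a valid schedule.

£560

Sun evening can only be covered by Ito and Farahani, so that assignment is forced.
Picking the cheapest available picker for each shift independently would cost £380, but that ignores the shift limits.
An optimal schedule: Fri afternoon→Huang, Fri evening→Huang, Sat morning→Ito, Sat afternoon→Farahani+Larsen, Sat evening→Larsen, Sun morning→Huang, Sun afternoon→Larsen, Sun evening→Ito+Farahani.
Total: 38 + 38 + 18 + 58 + 98 + 98 + 38 + 98 + 18 + 58 = £560.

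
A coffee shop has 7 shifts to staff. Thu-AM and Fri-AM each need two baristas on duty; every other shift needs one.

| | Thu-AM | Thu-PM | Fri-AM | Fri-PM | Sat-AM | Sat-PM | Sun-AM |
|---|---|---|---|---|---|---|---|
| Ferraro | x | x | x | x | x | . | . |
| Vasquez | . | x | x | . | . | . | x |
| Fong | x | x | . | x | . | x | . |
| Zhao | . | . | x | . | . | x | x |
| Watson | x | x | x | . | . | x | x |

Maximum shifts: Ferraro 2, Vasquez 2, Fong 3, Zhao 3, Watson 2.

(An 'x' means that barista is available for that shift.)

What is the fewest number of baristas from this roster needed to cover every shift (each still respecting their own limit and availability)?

4

9 slots to fill and no one can take more than 3, so at least ⌈9/3⌉ = 3 baristas are needed.
Any 3 baristas together have capacity at most 3+3+2 = 8 < 9 slots, so 3 can never suffice.
Ferraro, Vasquez, Fong, and Zhao alone can cover everything: Thu-AM→Ferraro+Fong, Thu-PM→Vasquez, Fri-AM→Vasquez+Zhao, Fri-PM→Fong, Sat-AM→Ferraro, Sat-PM→Fong, Sun-AM→Zhao.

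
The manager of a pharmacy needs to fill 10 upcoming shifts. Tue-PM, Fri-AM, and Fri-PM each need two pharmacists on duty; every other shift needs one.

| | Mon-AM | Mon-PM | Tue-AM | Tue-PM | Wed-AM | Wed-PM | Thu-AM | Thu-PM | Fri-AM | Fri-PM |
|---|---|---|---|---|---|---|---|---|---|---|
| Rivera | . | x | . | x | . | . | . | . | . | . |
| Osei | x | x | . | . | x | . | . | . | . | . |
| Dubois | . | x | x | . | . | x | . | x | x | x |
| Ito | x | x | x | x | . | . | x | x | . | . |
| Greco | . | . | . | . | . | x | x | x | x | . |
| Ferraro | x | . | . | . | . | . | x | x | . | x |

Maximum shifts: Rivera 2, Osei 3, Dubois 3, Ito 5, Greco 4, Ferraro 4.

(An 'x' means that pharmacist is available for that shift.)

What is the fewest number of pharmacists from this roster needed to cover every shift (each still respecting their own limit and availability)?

13 slots to fill and no one can take more than 5, so at least ⌈13/5⌉ = 3 pharmacists are needed.
Shifts {Tue-PM, Wed-AM, Fri-AM, Fri-PM} need 7 slots, but among the pharmacists available for them (Rivera, Osei, Dubois, Ito, Greco, and Ferraro) any 5 together supply at most 6. So 5 pharmacists are not enough.
Rivera, Osei, Dubois, Ito, Greco, and Ferraro alone can cover everything: Mon-AM→Osei, Mon-PM→Rivera, Tue-AM→Dubois, Tue-PM→Rivera+Ito, Wed-AM→Osei, Wed-PM→Greco, Thu-AM→Ito, Thu-PM→Ito, Fri-AM→Dubois+Greco, Fri-PM→Dubois+Ferraro.

6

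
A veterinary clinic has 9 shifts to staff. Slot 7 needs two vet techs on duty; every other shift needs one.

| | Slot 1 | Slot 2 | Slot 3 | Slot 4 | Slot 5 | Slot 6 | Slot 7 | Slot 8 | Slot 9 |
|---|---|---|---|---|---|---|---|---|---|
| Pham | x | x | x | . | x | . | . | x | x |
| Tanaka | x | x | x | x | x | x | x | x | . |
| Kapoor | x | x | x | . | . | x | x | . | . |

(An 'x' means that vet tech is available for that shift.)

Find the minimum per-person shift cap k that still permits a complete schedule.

4

With 3 vet techs and 10 worker-slots to fill, someone must work at least ⌈10/3⌉ = 4 shifts, so k ≥ 4.
k = 4 works: Slot 1→Pham, Slot 2→Tanaka, Slot 3→Kapoor, Slot 4→Tanaka, Slot 5→Pham, Slot 6→Tanaka, Slot 7→Tanaka+Kapoor, Slot 8→Pham, Slot 9→Pham.
Loads: Pham 4, Tanaka 4, Kapoor 2 — all ≤ 4.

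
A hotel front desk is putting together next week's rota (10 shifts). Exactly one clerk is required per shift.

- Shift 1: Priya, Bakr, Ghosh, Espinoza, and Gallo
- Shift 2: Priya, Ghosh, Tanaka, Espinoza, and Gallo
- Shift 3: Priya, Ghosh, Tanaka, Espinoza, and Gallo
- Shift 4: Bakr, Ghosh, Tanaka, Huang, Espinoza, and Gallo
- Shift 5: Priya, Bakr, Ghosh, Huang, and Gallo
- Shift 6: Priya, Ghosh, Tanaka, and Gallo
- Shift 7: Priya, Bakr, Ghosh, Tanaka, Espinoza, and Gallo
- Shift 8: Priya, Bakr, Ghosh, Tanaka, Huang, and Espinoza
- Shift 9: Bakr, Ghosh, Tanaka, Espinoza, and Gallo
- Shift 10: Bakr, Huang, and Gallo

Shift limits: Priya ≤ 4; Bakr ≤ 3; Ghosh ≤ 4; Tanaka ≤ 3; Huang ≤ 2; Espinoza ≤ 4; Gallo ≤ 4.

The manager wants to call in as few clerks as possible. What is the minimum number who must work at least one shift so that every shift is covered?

10 slots to fill and no one can take more than 4, so at least ⌈10/4⌉ = 3 clerks are needed.
Priya, Bakr, and Ghosh alone can cover everything: Shift 1→Priya, Shift 2→Priya, Shift 3→Priya, Shift 4→Bakr, Shift 5→Ghosh, Shift 6→Priya, Shift 7→Ghosh, Shift 8→Ghosh, Shift 9→Bakr, Shift 10→Bakr.

3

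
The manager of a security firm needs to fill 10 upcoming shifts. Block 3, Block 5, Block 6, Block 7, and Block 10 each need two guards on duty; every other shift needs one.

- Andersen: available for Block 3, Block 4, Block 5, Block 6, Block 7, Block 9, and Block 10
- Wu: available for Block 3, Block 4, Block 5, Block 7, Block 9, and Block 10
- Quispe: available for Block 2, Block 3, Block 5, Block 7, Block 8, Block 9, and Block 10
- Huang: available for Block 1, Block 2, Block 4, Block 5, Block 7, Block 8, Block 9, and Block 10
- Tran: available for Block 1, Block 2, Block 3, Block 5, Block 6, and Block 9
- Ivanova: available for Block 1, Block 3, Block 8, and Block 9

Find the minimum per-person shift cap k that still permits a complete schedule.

With 6 guards and 15 worker-slots to fill, someone must work at least ⌈15/6⌉ = 3 shifts, so k ≥ 3.
k = 3 works: Block 1→Huang, Block 2→Quispe, Block 3→Tran+Ivanova, Block 4→Andersen, Block 5→Huang+Tran, Block 6→Andersen+Tran, Block 7→Andersen+Wu, Block 8→Quispe, Block 9→Wu, Block 10→Wu+Quispe.
Loads: Andersen 3, Wu 3, Quispe 3, Huang 2, Tran 3, Ivanova 1 — all ≤ 3.

3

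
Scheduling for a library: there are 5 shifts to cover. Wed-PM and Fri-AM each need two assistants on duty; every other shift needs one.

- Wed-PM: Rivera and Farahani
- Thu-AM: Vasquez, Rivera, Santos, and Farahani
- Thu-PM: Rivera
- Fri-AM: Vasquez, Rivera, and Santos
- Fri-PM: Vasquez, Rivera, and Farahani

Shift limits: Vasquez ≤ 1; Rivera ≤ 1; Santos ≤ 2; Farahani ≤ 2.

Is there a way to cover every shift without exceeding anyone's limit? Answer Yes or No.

No

Shifts {Wed-PM, Thu-PM} need 3 worker-slots in total, but the assistants available for any of those shifts (Rivera and Farahani) can supply at most 2 among them. So no valid schedule exists.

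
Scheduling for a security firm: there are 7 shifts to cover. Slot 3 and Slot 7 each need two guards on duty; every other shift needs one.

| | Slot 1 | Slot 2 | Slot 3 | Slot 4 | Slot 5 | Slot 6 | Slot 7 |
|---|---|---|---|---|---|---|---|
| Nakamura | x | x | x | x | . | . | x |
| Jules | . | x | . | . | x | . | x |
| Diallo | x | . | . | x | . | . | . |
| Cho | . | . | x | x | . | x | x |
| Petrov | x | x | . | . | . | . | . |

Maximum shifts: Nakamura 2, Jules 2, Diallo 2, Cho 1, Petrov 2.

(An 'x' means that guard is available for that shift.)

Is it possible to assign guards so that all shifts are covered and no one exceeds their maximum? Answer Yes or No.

No

Total capacity is 9 and 9 slots are needed, so capacity alone doesn't rule it out.
Shifts {Slot 3, Slot 6} need 3 worker-slots in total, but the guards available for any of those shifts (Nakamura and Cho) can supply at most 2 among them. So no valid schedule exists.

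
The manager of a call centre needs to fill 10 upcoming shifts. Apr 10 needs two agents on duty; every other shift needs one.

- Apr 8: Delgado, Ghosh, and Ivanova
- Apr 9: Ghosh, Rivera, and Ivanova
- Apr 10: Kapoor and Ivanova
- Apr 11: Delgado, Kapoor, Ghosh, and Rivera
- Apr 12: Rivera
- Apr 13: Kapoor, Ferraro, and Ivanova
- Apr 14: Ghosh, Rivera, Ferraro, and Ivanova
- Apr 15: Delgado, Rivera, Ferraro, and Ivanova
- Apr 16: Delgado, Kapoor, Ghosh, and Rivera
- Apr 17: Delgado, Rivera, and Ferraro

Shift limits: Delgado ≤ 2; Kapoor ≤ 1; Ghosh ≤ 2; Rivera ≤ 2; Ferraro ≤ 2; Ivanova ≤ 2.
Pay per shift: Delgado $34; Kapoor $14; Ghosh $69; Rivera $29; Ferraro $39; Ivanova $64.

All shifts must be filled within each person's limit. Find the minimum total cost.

Apr 10 can only be covered by Kapoor and Ivanova, so that assignment is forced.
Apr 12 can only be covered by Rivera, so that assignment is forced.
Picking the cheapest available agent for each shift independently would cost $299, but that ignores the shift limits.
An optimal schedule: Apr 8→Delgado, Apr 9→Ghosh, Apr 10→Kapoor+Ivanova, Apr 11→Ghosh, Apr 12→Rivera, Apr 13→Ferraro, Apr 14→Ferraro, Apr 15→Ivanova, Apr 16→Rivera, Apr 17→Delgado.
Total: 34 + 69 + 14 + 64 + 69 + 29 + 39 + 39 + 64 + 29 + 34 = $484.

$484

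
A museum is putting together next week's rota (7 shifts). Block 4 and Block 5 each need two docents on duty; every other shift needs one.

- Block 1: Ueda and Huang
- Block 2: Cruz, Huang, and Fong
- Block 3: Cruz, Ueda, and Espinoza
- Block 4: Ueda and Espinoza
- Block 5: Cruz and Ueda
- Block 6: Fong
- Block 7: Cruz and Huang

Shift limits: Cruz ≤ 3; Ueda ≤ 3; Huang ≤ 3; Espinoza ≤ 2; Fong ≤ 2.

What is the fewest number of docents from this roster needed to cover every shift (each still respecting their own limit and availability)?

9 slots to fill and no one can take more than 3, so at least ⌈9/3⌉ = 3 docents are needed.
Shifts {Block 4, Block 5, Block 6} need 5 slots, but among the docents available for them (Cruz, Ueda, Espinoza, and Fong) any 3 together supply at most 4. So 3 docents are not enough.
Cruz, Ueda, Espinoza, and Fong alone can cover everything: Block 1→Ueda, Block 2→Cruz, Block 3→Espinoza, Block 4→Ueda+Espinoza, Block 5→Cruz+Ueda, Block 6→Fong, Block 7→Cruz.

4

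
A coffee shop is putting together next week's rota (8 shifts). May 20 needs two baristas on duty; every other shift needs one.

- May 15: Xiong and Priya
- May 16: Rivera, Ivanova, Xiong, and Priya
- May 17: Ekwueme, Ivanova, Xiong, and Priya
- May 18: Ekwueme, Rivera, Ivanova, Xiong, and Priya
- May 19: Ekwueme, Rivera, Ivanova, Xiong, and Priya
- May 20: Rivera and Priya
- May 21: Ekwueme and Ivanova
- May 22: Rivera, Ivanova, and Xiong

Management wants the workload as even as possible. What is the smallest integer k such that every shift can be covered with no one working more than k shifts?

2

With 5 baristas and 9 worker-slots to fill, someone must work at least ⌈9/5⌉ = 2 shifts, so k ≥ 2.
k = 2 works: May 15→Xiong, May 16→Ivanova, May 17→Ekwueme, May 18→Ivanova, May 19→Xiong, May 20→Rivera+Priya, May 21→Ekwueme, May 22→Rivera.
Loads: Ekwueme 2, Rivera 2, Ivanova 2, Xiong 2, Priya 1 — all ≤ 2.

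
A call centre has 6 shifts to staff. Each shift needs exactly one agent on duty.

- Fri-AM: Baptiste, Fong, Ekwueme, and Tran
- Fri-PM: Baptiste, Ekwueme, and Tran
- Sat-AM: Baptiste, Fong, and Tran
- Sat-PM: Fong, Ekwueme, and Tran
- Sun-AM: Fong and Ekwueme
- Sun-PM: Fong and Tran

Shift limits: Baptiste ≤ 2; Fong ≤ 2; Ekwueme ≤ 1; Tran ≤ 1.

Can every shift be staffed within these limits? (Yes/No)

Yes

One valid schedule: Fri-AM→Tran, Fri-PM→Baptiste, Sat-AM→Baptiste, Sat-PM→Ekwueme, Sun-AM→Fong, Sun-PM→Fong.
Loads: Baptiste 2/2, Fong 2/2, Ekwueme 1/1, Tran 1/1 — all within limits.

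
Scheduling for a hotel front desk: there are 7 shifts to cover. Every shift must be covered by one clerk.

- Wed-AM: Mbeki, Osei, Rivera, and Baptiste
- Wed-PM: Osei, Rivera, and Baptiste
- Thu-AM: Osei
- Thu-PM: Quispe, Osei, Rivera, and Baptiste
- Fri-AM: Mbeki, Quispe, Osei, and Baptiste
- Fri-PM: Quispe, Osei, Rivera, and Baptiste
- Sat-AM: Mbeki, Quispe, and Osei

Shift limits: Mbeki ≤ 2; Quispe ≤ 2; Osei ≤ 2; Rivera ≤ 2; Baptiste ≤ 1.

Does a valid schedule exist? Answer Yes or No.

Thu-AM can only be covered by Osei, so that assignment is forced.
One valid schedule: Wed-AM→Mbeki, Wed-PM→Osei, Thu-AM→Osei, Thu-PM→Quispe, Fri-AM→Quispe, Fri-PM→Rivera, Sat-AM→Mbeki.
Loads: Mbeki 2/2, Quispe 2/2, Osei 2/2, Rivera 1/2, Baptiste 0/1 — all within limits.

Yes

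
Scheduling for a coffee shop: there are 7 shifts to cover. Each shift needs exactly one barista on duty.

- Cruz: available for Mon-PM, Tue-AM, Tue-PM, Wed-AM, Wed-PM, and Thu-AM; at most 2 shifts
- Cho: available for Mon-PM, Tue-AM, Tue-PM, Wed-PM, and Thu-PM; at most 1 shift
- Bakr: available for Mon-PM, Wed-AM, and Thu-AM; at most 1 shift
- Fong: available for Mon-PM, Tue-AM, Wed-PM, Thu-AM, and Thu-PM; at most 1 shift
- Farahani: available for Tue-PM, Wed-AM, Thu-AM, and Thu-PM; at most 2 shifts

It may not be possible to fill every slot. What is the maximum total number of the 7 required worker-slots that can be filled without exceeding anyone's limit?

Total capacity across all baristas is 2+1+1+1+2 = 7, and 7 slots are needed, so at most 7 can be filled.
An assignment achieving 7: Mon-PM→Fong, Tue-AM→Cruz, Tue-PM→Cruz, Wed-AM→Bakr, Wed-PM→Cho, Thu-AM→Farahani, Thu-PM→Farahani.
Loads: Cruz 2/2, Cho 1/1, Bakr 1/1, Fong 1/1, Farahani 2/2.

7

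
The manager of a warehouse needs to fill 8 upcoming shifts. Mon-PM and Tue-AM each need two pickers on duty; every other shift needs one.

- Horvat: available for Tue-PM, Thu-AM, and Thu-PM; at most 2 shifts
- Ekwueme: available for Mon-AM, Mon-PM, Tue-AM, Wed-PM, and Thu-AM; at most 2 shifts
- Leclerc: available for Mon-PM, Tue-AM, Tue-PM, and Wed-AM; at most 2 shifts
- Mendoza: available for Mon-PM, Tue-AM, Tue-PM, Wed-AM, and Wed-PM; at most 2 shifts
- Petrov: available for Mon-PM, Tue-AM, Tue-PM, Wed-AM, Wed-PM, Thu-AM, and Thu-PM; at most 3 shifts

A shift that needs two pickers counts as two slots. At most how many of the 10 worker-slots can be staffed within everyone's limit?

10

Total capacity across all pickers is 2+2+2+2+3 = 11, and 10 slots are needed, so at most 10 can be filled.
An assignment achieving 10: Mon-AM→Ekwueme, Mon-PM→Leclerc+Mendoza, Tue-AM→Mendoza+Petrov, Tue-PM→Petrov, Wed-AM→Leclerc, Wed-PM→Ekwueme, Thu-AM→Horvat, Thu-PM→Horvat.
Loads: Horvat 2/2, Ekwueme 2/2, Leclerc 2/2, Mendoza 2/2, Petrov 2/3.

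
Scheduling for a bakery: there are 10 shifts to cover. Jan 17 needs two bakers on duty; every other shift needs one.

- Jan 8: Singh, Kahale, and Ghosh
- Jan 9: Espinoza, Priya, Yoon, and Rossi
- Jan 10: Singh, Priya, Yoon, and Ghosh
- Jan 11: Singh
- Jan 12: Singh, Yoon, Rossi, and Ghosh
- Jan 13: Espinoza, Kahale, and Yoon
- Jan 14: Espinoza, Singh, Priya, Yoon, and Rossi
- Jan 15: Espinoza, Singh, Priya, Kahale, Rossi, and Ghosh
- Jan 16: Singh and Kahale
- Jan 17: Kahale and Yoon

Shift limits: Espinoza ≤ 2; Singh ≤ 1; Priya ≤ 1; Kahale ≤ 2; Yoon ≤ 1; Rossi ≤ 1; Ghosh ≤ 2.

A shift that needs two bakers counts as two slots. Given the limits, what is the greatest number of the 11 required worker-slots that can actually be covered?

10

Total capacity across all bakers is 2+1+1+2+1+1+2 = 10, and 11 slots are needed, so at most 10 can be filled.
An assignment achieving 10: Jan 8→Ghosh, Jan 9→Espinoza, Jan 10→Priya, Jan 11→Singh, Jan 12→Rossi, Jan 13→Espinoza, Jan 15→Ghosh, Jan 16→Kahale, Jan 17→Kahale+Yoon.
Loads: Espinoza 2/2, Singh 1/1, Priya 1/1, Kahale 2/2, Yoon 1/1, Rossi 1/1, Ghosh 2/2.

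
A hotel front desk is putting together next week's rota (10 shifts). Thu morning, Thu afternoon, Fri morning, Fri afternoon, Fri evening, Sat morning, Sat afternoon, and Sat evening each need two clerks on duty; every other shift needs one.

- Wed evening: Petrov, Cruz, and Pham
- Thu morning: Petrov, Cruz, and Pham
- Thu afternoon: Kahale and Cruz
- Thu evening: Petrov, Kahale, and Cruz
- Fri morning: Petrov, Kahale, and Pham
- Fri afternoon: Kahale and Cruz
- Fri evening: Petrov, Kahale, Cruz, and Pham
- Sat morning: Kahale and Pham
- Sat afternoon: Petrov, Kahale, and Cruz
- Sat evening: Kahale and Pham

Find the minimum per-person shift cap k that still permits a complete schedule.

With 4 clerks and 18 worker-slots to fill, someone must work at least ⌈18/4⌉ = 5 shifts, so k ≥ 5.
k = 5 works: Wed evening→Petrov, Thu morning→Petrov+Cruz, Thu afternoon→Kahale+Cruz, Thu evening→Petrov, Fri morning→Petrov+Kahale, Fri afternoon→Kahale+Cruz, Fri evening→Cruz+Pham, Sat morning→Kahale+Pham, Sat afternoon→Petrov+Cruz, Sat evening→Kahale+Pham.
Loads: Petrov 5, Kahale 5, Cruz 5, Pham 3 — all ≤ 5.

5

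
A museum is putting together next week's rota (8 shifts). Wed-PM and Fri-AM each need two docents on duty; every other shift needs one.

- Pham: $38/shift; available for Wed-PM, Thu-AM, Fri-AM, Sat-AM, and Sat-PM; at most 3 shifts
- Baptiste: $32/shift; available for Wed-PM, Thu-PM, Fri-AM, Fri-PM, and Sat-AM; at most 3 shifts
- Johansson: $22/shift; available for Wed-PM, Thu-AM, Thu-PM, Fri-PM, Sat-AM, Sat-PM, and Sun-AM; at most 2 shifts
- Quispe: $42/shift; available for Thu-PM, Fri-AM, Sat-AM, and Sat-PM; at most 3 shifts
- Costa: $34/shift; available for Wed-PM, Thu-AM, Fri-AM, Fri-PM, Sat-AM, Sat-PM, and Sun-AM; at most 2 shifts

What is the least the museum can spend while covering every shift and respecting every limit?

$322

Picking the cheapest available docent for each shift independently would cost $252, but that ignores the shift limits.
An optimal schedule: Wed-PM→Baptiste+Pham, Thu-AM→Johansson, Thu-PM→Baptiste, Fri-AM→Costa+Pham, Fri-PM→Baptiste, Sat-AM→Pham, Sat-PM→Costa, Sun-AM→Johansson.
Total: 32 + 38 + 22 + 32 + 34 + 38 + 32 + 38 + 34 + 22 = $322.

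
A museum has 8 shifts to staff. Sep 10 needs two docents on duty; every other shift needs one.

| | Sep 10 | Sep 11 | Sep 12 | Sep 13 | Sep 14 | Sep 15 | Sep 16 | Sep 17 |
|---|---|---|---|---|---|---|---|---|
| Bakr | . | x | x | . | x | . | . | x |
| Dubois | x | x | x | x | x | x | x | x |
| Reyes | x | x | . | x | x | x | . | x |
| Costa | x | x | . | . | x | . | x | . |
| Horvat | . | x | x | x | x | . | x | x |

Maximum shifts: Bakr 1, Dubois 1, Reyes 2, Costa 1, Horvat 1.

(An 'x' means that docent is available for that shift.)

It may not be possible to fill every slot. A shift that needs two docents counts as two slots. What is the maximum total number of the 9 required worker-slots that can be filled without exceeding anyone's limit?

6

Total capacity across all docents is 1+1+2+1+1 = 6, and 9 slots are needed, so at most 6 can be filled.
An assignment achieving 6: Sep 10→Reyes+Costa, Sep 12→Bakr, Sep 13→Reyes, Sep 15→Dubois, Sep 16→Horvat.
Loads: Bakr 1/1, Dubois 1/1, Reyes 2/2, Costa 1/1, Horvat 1/1.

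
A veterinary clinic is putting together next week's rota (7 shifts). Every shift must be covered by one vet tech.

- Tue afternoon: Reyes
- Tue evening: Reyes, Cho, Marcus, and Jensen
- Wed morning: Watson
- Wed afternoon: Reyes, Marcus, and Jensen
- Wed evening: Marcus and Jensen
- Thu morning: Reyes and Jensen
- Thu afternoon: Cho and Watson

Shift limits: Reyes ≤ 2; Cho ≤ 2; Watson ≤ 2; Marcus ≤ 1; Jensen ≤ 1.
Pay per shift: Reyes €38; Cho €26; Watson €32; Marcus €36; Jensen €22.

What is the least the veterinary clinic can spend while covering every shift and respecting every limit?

€218

Tue afternoon can only be covered by Reyes, so that assignment is forced.
Wed morning can only be covered by Watson, so that assignment is forced.
Picking the cheapest available vet tech for each shift independently would cost €184, but that ignores the shift limits.
An optimal schedule: Tue afternoon→Reyes, Tue evening→Cho, Wed morning→Watson, Wed afternoon→Jensen, Wed evening→Marcus, Thu morning→Reyes, Thu afternoon→Cho.
Total: 38 + 26 + 32 + 22 + 36 + 38 + 26 = €218.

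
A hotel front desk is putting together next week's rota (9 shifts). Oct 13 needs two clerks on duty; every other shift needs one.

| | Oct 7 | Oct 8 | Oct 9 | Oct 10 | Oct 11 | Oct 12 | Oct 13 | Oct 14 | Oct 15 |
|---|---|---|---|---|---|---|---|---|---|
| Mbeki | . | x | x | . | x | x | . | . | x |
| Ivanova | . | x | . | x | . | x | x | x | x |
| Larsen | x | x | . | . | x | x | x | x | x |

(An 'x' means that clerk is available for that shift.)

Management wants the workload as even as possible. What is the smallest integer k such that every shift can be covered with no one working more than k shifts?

4

With 3 clerks and 10 worker-slots to fill, someone must work at least ⌈10/3⌉ = 4 shifts, so k ≥ 4.
k = 4 works: Oct 7→Larsen, Oct 8→Mbeki, Oct 9→Mbeki, Oct 10→Ivanova, Oct 11→Mbeki, Oct 12→Mbeki, Oct 13→Ivanova+Larsen, Oct 14→Ivanova, Oct 15→Ivanova.
Loads: Mbeki 4, Ivanova 4, Larsen 2 — all ≤ 4.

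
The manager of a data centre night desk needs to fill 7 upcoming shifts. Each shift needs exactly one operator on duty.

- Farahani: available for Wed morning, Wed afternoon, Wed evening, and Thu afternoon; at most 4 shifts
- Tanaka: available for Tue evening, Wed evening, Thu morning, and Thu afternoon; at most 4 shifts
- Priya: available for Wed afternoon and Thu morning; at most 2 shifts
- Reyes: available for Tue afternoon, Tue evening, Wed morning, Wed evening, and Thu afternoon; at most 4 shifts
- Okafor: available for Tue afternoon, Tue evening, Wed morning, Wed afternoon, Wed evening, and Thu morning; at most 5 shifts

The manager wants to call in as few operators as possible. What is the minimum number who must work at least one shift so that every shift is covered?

2

7 slots to fill and no one can take more than 5, so at least ⌈7/5⌉ = 2 operators are needed.
Farahani and Okafor alone can cover everything: Tue afternoon→Okafor, Tue evening→Okafor, Wed morning→Farahani, Wed afternoon→Farahani, Wed evening→Farahani, Thu morning→Okafor, Thu afternoon→Farahani.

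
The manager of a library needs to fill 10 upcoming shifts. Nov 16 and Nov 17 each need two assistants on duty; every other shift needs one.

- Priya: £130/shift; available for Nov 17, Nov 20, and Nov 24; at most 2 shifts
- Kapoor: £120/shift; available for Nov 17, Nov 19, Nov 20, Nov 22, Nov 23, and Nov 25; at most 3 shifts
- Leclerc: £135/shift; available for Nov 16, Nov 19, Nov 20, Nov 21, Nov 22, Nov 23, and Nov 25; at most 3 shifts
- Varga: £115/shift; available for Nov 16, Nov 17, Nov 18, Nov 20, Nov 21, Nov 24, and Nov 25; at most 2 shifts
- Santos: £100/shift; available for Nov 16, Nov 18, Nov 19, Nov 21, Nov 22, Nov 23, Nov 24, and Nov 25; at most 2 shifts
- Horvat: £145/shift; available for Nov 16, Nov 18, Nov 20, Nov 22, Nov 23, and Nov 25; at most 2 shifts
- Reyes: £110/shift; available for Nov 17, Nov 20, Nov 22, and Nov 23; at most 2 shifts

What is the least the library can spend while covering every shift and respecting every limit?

£1405

Picking the cheapest available assistant for each shift independently would cost £1250, but that ignores the shift limits.
An optimal schedule: Nov 16→Varga+Leclerc, Nov 17→Kapoor+Priya, Nov 18→Santos, Nov 19→Santos, Nov 20→Kapoor, Nov 21→Varga, Nov 22→Reyes, Nov 23→Reyes, Nov 24→Priya, Nov 25→Kapoor.
Total: 115 + 135 + 120 + 130 + 100 + 100 + 120 + 115 + 110 + 110 + 130 + 120 = £1405.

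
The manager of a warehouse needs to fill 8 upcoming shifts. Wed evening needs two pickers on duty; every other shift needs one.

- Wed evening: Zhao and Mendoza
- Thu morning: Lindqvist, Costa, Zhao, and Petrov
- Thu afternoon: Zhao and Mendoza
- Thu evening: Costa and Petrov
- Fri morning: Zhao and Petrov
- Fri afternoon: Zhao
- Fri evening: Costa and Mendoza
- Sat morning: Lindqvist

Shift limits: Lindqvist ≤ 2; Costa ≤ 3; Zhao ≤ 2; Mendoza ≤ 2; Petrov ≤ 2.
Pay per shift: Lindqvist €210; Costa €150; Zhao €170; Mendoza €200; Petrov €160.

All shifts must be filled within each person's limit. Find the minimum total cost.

€1560

Wed evening can only be covered by Zhao and Mendoza, so that assignment is forced.
Fri afternoon can only be covered by Zhao, so that assignment is forced.
Sat morning can only be covered by Lindqvist, so that assignment is forced.
Picking the cheapest available picker for each shift independently would cost €1530, but that ignores the shift limits.
An optimal schedule: Wed evening→Zhao+Mendoza, Thu morning→Costa, Thu afternoon→Mendoza, Thu evening→Costa, Fri morning→Petrov, Fri afternoon→Zhao, Fri evening→Costa, Sat morning→Lindqvist.
Total: 170 + 200 + 150 + 200 + 150 + 160 + 170 + 150 + 210 = €1560.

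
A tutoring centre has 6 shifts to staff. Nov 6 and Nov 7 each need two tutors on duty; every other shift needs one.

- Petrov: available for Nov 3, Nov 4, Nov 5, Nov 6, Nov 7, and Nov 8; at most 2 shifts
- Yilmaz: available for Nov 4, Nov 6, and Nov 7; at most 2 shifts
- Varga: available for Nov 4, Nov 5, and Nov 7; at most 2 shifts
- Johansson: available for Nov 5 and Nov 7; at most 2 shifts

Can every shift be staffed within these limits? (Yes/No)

Total capacity is 8 and 8 slots are needed, so capacity alone doesn't rule it out.
Shifts {Nov 3, Nov 6, Nov 8} need 4 worker-slots in total, but the tutors available for any of those shifts (Petrov and Yilmaz) can supply at most 3 among them. So no valid schedule exists.

No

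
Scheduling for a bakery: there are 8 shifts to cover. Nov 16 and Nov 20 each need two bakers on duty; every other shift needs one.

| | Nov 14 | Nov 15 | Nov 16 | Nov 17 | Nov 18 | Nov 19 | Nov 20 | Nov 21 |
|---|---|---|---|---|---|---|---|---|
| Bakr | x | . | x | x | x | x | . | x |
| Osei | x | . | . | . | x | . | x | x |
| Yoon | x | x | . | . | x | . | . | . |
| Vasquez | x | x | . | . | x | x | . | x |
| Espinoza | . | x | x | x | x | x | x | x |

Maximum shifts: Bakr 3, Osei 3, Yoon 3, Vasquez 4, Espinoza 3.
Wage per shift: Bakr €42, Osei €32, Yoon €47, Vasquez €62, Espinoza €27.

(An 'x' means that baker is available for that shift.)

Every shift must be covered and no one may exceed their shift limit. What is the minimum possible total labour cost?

Nov 16 can only be covered by Bakr and Espinoza, so that assignment is forced.
Nov 20 can only be covered by Osei and Espinoza, so that assignment is forced.
Picking the cheapest available baker for each shift independently would cost €295, but that ignores the shift limits.
An optimal schedule: Nov 14→Osei, Nov 15→Yoon, Nov 16→Espinoza+Bakr, Nov 17→Espinoza, Nov 18→Bakr, Nov 19→Bakr, Nov 20→Espinoza+Osei, Nov 21→Osei.
Total: 32 + 47 + 27 + 42 + 27 + 42 + 42 + 27 + 32 + 32 = €350.

€350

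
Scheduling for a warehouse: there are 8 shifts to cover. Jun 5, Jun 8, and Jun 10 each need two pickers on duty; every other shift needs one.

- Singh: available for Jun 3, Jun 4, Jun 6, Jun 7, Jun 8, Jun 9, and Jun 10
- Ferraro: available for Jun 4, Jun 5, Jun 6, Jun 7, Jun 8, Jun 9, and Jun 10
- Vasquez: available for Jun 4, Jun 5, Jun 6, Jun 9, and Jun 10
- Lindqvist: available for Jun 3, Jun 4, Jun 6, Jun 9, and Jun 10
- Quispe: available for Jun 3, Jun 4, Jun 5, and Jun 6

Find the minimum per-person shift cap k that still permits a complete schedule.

3

With 5 pickers and 11 worker-slots to fill, someone must work at least ⌈11/5⌉ = 3 shifts, so k ≥ 3.
k = 3 works: Jun 3→Singh, Jun 4→Vasquez, Jun 5→Ferraro+Vasquez, Jun 6→Lindqvist, Jun 7→Singh, Jun 8→Singh+Ferraro, Jun 9→Ferraro, Jun 10→Vasquez+Lindqvist.
Loads: Singh 3, Ferraro 3, Vasquez 3, Lindqvist 2, Quispe 0 — all ≤ 3.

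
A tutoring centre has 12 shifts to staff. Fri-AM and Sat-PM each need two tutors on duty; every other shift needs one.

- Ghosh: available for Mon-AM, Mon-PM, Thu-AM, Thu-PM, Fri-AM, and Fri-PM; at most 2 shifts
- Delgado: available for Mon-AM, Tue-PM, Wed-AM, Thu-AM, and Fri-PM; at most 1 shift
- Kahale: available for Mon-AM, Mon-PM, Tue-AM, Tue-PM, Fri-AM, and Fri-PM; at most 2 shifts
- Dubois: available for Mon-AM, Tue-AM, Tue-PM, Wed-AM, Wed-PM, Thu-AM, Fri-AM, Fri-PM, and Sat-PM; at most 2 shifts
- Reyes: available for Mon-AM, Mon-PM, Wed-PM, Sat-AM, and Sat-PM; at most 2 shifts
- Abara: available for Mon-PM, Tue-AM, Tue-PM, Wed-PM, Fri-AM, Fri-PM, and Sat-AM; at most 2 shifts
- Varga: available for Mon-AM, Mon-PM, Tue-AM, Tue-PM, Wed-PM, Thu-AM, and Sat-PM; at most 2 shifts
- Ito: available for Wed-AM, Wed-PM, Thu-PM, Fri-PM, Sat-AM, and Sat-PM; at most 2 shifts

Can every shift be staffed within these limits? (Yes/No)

One valid schedule: Mon-AM→Varga, Mon-PM→Kahale, Tue-AM→Kahale, Tue-PM→Dubois, Wed-AM→Delgado, Wed-PM→Reyes, Thu-AM→Ghosh, Thu-PM→Ghosh, Fri-AM→Dubois+Abara, Fri-PM→Abara, Sat-AM→Reyes, Sat-PM→Varga+Ito.
Loads: Ghosh 2/2, Delgado 1/1, Kahale 2/2, Dubois 2/2, Reyes 2/2, Abara 2/2, Varga 2/2, Ito 1/2 — all within limits.

Yes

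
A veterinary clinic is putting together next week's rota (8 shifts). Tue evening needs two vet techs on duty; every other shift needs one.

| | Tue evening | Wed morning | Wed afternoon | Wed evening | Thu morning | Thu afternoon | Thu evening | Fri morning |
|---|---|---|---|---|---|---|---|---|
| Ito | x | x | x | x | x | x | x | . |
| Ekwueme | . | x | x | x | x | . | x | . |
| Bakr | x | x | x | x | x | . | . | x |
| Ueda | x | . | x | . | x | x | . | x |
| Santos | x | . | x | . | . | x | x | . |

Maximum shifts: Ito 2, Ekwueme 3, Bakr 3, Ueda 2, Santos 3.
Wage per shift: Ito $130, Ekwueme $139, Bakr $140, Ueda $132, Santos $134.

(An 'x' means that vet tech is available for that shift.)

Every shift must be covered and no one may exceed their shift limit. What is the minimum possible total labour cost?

Picking the cheapest available vet tech for each shift independently would cost $1174, but that ignores the shift limits.
An optimal schedule: Tue evening→Ueda+Santos, Wed morning→Ito, Wed afternoon→Ekwueme, Wed evening→Ito, Thu morning→Ekwueme, Thu afternoon→Santos, Thu evening→Santos, Fri morning→Ueda.
Total: 132 + 134 + 130 + 139 + 130 + 139 + 134 + 134 + 132 = $1204.

$1204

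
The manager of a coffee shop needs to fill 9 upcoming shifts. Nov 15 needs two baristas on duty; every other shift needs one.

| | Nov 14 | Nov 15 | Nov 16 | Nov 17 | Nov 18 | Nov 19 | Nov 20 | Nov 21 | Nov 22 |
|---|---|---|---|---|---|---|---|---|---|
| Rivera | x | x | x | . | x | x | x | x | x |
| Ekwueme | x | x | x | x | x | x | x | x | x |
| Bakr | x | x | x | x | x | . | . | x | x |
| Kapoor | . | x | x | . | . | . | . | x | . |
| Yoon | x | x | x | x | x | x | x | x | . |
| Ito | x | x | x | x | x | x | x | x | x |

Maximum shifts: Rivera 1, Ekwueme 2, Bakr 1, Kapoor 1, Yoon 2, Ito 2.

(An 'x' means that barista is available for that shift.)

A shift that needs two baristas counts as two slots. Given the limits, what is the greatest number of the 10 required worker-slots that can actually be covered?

Total capacity across all baristas is 1+2+1+1+2+2 = 9, and 10 slots are needed, so at most 9 can be filled.
An assignment achieving 9: Nov 14→Yoon, Nov 15→Kapoor+Ito, Nov 16→Ito, Nov 17→Ekwueme, Nov 18→Yoon, Nov 19→Rivera, Nov 20→Ekwueme, Nov 22→Bakr.
Loads: Rivera 1/1, Ekwueme 2/2, Bakr 1/1, Kapoor 1/1, Yoon 2/2, Ito 2/2.

9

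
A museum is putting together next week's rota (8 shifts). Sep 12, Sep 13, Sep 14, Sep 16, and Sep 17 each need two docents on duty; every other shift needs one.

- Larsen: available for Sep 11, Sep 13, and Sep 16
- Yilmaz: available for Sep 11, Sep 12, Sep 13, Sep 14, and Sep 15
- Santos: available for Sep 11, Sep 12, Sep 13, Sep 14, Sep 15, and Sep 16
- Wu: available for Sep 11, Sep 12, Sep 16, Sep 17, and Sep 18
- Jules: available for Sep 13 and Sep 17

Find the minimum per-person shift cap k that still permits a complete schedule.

3

With 5 docents and 13 worker-slots to fill, someone must work at least ⌈13/5⌉ = 3 shifts, so k ≥ 3.
k = 3 works: Sep 11→Larsen, Sep 12→Yilmaz+Santos, Sep 13→Larsen+Jules, Sep 14→Yilmaz+Santos, Sep 15→Yilmaz, Sep 16→Larsen+Santos, Sep 17→Wu+Jules, Sep 18→Wu.
Loads: Larsen 3, Yilmaz 3, Santos 3, Wu 2, Jules 2 — all ≤ 3.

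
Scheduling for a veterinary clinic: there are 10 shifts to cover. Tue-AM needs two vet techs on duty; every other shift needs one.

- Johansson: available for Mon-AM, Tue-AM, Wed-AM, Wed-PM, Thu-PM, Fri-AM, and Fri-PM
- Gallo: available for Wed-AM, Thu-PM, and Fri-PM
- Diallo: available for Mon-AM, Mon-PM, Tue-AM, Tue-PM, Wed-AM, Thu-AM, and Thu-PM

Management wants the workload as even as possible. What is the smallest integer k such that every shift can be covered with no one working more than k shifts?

With 3 vet techs and 11 worker-slots to fill, someone must work at least ⌈11/3⌉ = 4 shifts, so k ≥ 4.
k = 4 works: Mon-AM→Johansson, Mon-PM→Diallo, Tue-AM→Johansson+Diallo, Tue-PM→Diallo, Wed-AM→Gallo, Wed-PM→Johansson, Thu-AM→Diallo, Thu-PM→Gallo, Fri-AM→Johansson, Fri-PM→Gallo.
Loads: Johansson 4, Gallo 3, Diallo 4 — all ≤ 4.

4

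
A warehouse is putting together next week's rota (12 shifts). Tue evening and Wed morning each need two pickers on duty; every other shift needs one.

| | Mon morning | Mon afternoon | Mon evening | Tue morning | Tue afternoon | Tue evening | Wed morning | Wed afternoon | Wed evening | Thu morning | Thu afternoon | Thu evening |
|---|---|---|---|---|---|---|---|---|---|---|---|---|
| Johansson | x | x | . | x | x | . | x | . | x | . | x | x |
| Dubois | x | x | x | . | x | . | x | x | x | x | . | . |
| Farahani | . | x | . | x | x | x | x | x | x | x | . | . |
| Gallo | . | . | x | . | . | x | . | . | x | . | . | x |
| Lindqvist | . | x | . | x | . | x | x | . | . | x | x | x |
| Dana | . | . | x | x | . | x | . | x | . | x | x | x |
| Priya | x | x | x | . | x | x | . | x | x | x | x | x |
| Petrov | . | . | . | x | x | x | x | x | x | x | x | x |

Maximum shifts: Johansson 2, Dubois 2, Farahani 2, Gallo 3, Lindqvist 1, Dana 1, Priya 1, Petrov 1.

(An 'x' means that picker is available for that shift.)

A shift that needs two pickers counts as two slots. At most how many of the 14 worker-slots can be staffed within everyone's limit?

13

Total capacity across all pickers is 2+2+2+3+1+1+1+1 = 13, and 14 slots are needed, so at most 13 can be filled.
An assignment achieving 13: Mon morning→Johansson, Mon afternoon→Johansson, Mon evening→Dubois, Tue morning→Farahani, Tue afternoon→Dubois, Tue evening→Gallo+Petrov, Wed morning→Farahani+Lindqvist, Wed afternoon→Dana, Wed evening→Gallo, Thu afternoon→Priya, Thu evening→Gallo.
Loads: Johansson 2/2, Dubois 2/2, Farahani 2/2, Gallo 3/3, Lindqvist 1/1, Dana 1/1, Priya 1/1, Petrov 1/1.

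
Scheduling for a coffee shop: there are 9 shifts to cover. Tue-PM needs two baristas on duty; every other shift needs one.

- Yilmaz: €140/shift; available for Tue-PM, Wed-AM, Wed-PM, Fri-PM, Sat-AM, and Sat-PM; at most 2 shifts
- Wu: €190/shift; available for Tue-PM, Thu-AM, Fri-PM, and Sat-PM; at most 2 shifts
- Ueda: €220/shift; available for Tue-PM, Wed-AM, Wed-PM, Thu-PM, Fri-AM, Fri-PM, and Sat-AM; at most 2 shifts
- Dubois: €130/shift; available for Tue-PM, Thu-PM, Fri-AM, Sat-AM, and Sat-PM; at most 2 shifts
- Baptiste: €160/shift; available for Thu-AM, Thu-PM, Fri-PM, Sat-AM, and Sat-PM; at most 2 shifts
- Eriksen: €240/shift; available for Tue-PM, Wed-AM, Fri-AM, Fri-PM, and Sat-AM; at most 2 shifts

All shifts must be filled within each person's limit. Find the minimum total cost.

Picking the cheapest available barista for each shift independently would cost €1370, but that ignores the shift limits.
An optimal schedule: Tue-PM→Wu+Ueda, Wed-AM→Yilmaz, Wed-PM→Yilmaz, Thu-AM→Baptiste, Thu-PM→Dubois, Fri-AM→Dubois, Fri-PM→Wu, Sat-AM→Ueda, Sat-PM→Baptiste.
Total: 190 + 220 + 140 + 140 + 160 + 130 + 130 + 190 + 220 + 160 = €1680.

€1680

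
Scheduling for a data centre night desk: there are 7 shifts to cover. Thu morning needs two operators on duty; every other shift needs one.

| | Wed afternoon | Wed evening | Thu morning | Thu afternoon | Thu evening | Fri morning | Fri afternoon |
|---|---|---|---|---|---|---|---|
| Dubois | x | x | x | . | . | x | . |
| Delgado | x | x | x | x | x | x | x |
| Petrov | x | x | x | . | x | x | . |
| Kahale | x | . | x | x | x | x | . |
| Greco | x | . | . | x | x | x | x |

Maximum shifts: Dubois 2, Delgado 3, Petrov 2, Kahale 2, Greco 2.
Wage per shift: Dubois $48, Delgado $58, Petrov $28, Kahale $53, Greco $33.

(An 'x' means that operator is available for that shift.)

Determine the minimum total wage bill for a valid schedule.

$324

Picking the cheapest available operator for each shift independently would cost $254, but that ignores the shift limits.
An optimal schedule: Wed afternoon→Dubois, Wed evening→Petrov, Thu morning→Dubois+Kahale, Thu afternoon→Greco, Thu evening→Petrov, Fri morning→Kahale, Fri afternoon→Greco.
Total: 48 + 28 + 48 + 53 + 33 + 28 + 53 + 33 = $324.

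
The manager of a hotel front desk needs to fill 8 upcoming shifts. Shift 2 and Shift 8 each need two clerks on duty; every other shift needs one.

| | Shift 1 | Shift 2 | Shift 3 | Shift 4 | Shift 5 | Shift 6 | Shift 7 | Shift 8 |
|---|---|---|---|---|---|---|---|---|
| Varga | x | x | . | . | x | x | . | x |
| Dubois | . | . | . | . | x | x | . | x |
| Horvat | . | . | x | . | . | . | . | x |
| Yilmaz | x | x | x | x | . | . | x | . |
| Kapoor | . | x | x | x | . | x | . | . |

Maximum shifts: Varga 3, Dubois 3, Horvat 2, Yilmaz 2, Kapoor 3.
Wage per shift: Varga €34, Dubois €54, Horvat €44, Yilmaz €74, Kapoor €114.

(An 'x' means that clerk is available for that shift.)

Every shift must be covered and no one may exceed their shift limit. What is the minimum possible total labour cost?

Shift 7 can only be covered by Yilmaz, so that assignment is forced.
Picking the cheapest available clerk for each shift independently would cost €480, but that ignores the shift limits.
An optimal schedule: Shift 1→Varga, Shift 2→Varga+Kapoor, Shift 3→Horvat, Shift 4→Yilmaz, Shift 5→Varga, Shift 6→Dubois, Shift 7→Yilmaz, Shift 8→Dubois+Horvat.
Total: 34 + 34 + 114 + 44 + 74 + 34 + 54 + 74 + 54 + 44 = €560.

€560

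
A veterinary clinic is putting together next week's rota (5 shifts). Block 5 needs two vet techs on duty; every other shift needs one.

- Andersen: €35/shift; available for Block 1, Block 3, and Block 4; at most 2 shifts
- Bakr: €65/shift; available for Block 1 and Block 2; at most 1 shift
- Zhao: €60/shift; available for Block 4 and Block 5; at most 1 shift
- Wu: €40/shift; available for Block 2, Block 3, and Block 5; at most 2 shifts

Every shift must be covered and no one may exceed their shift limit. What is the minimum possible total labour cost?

Block 5 can only be covered by Zhao and Wu, so that assignment is forced.
Picking the cheapest available vet tech for each shift independently would cost €245, but that ignores the shift limits.
An optimal schedule: Block 1→Andersen, Block 2→Bakr, Block 3→Wu, Block 4→Andersen, Block 5→Zhao+Wu.
Total: 35 + 65 + 40 + 35 + 60 + 40 = €275.

€275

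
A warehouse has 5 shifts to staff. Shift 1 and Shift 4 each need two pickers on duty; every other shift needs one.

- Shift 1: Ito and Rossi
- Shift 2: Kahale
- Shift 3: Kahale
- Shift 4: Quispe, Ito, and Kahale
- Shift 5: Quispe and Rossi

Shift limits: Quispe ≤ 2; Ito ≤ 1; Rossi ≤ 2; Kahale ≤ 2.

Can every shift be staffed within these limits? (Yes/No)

No

Total capacity is 7 and 7 slots are needed, so capacity alone doesn't rule it out.
Shifts {Shift 1, Shift 2, Shift 3, Shift 4} need 6 worker-slots in total, but the pickers available for any of those shifts (Quispe, Ito, Rossi, and Kahale) can supply at most 5 among them. So no valid schedule exists.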